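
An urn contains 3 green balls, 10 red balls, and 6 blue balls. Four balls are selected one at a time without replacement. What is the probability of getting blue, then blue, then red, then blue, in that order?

Each draw changes the counts, so multiply the conditional probabilities along the sequence:
P = 6/19 × 5/18 × 10/17 × 4/16 = 1200/93024 = 25/1938.

25/1938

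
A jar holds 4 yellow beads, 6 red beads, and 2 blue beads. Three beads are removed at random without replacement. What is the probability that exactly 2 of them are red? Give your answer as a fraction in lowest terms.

One ordering (red drawn first) has probability 6/12 × 5/11 × 6/10 = 180/1320 = 3/22.
There are C(3,2) = 3 such orderings, each equally likely, so P = 3 × 3/22 = 9/22.

9/22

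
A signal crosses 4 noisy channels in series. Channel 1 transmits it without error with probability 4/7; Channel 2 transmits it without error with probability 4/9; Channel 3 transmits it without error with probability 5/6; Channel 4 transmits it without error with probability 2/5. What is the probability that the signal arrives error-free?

16/189

The events are sequential, so multiply the conditional probabilities:
P = 4/7 × 4/9 × 5/6 × 2/5 = 160/1890 = 16/189.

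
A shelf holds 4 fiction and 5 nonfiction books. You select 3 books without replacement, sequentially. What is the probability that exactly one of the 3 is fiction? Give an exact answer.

10/21

One ordering (fiction drawn first) has probability 4/9 × 5/8 × 4/7 = 80/504 = 10/63.
There are C(3,1) = 3 such orderings, each equally likely, so P = 3 × 10/63 = 10/21.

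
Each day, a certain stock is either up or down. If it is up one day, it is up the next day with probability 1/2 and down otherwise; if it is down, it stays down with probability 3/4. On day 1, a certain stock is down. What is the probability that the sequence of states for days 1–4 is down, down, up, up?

Day 1 is given. For each transition, use the conditional probability from the current state:
P(down | down) = 3/4; P(up | down) = 1/4; P(up | up) = 1/2.
P = 3/4 × 1/4 × 1/2 = 3/32.

3/32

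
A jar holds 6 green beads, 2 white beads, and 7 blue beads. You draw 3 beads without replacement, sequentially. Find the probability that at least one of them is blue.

P(no blue) = 8/15 × 7/14 × 6/13 = 336/2730 = 8/65.
P(at least one) = 1 − 8/65 = 57/65.

57/65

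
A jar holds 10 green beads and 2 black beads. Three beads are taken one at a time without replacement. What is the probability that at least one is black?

P(no black) = 10/12 × 9/11 × 8/10 = 720/1320 = 6/11.
P(at least one) = 1 − 6/11 = 5/11.

5/11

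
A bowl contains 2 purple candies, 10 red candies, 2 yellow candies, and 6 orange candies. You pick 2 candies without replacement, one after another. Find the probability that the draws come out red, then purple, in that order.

Multiply the probability of each draw given the previous ones:
P = 10/20 × 2/19 = 20/380 = 1/19.

1/19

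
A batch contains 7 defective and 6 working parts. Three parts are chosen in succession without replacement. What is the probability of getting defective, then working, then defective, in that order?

21/143

Each draw changes the counts, so multiply the conditional probabilities along the sequence:
P = 7/13 × 6/12 × 6/11 = 252/1716 = 21/143.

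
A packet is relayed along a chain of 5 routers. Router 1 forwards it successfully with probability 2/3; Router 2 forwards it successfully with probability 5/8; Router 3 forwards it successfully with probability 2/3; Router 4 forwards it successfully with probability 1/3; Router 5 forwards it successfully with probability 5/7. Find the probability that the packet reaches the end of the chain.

The events are sequential, so multiply the conditional probabilities:
P = 2/3 × 5/8 × 2/3 × 1/3 × 5/7 = 100/1512 = 25/378.

25/378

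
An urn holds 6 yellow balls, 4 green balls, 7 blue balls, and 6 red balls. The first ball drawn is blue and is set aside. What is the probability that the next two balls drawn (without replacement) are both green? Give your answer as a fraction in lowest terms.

2/77

After the first draw, 4 of the remaining 22 balls are green.
P = 4/22 × 3/21 = 12/462 = 2/77.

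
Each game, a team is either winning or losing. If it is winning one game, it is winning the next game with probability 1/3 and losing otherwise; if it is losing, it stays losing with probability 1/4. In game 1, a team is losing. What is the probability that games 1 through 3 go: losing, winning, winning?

1/4

Game 1 is given. For each transition, use the conditional probability from the current state:
P(winning | losing) = 3/4; P(winning | winning) = 1/3.
P = 3/4 × 1/3 = 3/12 = 1/4.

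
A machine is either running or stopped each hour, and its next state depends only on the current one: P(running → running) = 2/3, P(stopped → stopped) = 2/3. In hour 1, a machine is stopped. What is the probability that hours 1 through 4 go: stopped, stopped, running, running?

Hour 1 is given. For each transition, use the conditional probability from the current state:
P(stopped | stopped) = 2/3; P(running | stopped) = 1/3; P(running | running) = 2/3.
P = 2/3 × 1/3 × 2/3 = 4/27.

4/27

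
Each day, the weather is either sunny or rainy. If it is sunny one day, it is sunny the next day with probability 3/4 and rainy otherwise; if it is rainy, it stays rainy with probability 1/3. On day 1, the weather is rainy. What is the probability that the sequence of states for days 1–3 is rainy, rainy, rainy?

1/9

Day 1 is given. For each transition, use the conditional probability from the current state:
P(rainy | rainy) = 1/3; P(rainy | rainy) = 1/3.
P = 1/3 × 1/3 = 1/9.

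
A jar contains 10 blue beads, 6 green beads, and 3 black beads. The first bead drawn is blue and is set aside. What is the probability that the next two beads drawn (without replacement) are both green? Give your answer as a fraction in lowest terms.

After the first draw, 6 of the remaining 18 beads are green.
P = 6/18 × 5/17 = 30/306 = 5/51.

5/51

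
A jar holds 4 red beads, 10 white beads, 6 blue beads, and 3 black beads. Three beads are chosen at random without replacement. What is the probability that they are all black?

P(all black) = 3/23 × 2/22 × 1/21 = 6/10626 = 1/1771.

1/1771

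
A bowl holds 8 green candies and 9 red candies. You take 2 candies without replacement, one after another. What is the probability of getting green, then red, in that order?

Each draw changes the counts, so multiply the conditional probabilities along the sequence:
P = 8/17 × 9/16 = 72/272 = 9/34.

9/34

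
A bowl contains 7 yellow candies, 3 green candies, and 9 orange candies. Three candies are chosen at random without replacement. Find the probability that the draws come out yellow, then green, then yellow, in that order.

Each draw changes the counts, so multiply the conditional probabilities along the sequence:
P = 7/19 × 3/18 × 6/17 = 126/5814 = 7/323.

7/323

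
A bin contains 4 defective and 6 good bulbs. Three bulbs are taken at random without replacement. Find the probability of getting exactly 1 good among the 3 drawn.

3/10

One ordering (good drawn first) has probability 6/10 × 4/9 × 3/8 = 72/720 = 1/10.
There are C(3,1) = 3 such orderings, each equally likely, so P = 3 × 1/10 = 3/10.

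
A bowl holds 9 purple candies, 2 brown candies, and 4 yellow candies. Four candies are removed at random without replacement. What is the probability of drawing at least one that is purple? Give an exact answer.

P(no purple) = 6/15 × 5/14 × 4/13 × 3/12 = 360/32760 = 1/91.
P(at least one) = 1 − 1/91 = 90/91.

90/91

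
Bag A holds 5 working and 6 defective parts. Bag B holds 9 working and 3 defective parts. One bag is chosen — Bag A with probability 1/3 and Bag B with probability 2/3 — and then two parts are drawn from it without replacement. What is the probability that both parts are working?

From Bag A: P(both working) = (5/11)(4/10) = 2/11.
From Bag B: P(both working) = (9/12)(8/11) = 6/11.
Total probability = (1/3)(2/11) + (2/3)(6/11) = 14/33.

14/33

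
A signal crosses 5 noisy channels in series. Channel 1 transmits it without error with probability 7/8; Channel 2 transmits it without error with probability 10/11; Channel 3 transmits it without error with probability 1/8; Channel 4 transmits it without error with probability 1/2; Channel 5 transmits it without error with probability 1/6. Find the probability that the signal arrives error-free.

Each stage is reached only if all earlier stages succeed, so
P = 7/8 × 10/11 × 1/8 × 1/2 × 1/6 = 70/8448 = 35/4224.

35/4224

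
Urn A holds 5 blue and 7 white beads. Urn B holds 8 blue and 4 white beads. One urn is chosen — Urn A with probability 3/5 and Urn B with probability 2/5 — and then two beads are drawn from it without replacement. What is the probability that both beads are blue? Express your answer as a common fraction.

43/165

From Urn A: P(both blue) = (5/12)(4/11) = 5/33.
From Urn B: P(both blue) = (8/12)(7/11) = 14/33.
Total probability = (3/5)(5/33) + (2/5)(14/33) = 43/165.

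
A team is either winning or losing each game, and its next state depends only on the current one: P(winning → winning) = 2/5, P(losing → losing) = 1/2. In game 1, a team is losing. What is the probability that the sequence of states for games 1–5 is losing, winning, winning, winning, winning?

Game 1 is given. For each transition, use the conditional probability from the current state:
P(winning | losing) = 1/2; P(winning | winning) = 2/5; P(winning | winning) = 2/5; P(winning | winning) = 2/5.
P = 1/2 × 2/5 × 2/5 × 2/5 = 8/250 = 4/125.

4/125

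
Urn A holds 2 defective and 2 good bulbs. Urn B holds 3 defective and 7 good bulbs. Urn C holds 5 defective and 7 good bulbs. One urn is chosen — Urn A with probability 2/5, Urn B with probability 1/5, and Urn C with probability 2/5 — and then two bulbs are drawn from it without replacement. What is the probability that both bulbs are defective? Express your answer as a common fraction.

116/825

From Urn A: P(both defective) = (2/4)(1/3) = 1/6.
From Urn B: P(both defective) = (3/10)(2/9) = 1/15.
From Urn C: P(both defective) = (5/12)(4/11) = 5/33.
Total probability = (2/5)(1/6) + (1/5)(1/15) + (2/5)(5/33) = 116/825.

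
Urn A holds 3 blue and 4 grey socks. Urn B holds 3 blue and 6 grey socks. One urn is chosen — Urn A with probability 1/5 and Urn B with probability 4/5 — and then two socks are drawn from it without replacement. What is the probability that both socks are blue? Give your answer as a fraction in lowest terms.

2/21

From Urn A: P(both blue) = (3/7)(2/6) = 1/7.
From Urn B: P(both blue) = (3/9)(2/8) = 1/12.
Total probability = (1/5)(1/7) + (4/5)(1/12) = 2/21.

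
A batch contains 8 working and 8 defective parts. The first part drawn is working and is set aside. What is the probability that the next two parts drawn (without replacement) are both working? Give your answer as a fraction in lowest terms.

1/5

After the first draw, 7 of the remaining 15 parts are working.
P = 7/15 × 6/14 = 42/210 = 1/5.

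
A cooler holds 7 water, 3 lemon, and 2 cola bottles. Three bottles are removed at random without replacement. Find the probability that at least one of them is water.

21/22

P(no water) = 5/12 × 4/11 × 3/10 = 60/1320 = 1/22.
P(at least one) = 1 − 1/22 = 21/22.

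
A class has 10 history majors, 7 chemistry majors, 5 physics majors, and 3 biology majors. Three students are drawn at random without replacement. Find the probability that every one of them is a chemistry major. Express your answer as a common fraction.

7/460

P(every draw is a chemistry major) = 7/25 × 6/24 × 5/23 = 210/13800 = 7/460.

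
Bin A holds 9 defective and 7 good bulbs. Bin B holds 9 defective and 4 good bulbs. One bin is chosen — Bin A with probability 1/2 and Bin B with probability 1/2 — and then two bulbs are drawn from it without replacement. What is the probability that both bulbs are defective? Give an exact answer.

99/260

From Bin A: P(both defective) = (9/16)(8/15) = 3/10.
From Bin B: P(both defective) = (9/13)(8/12) = 6/13.
Total probability = (1/2)(3/10) + (1/2)(6/13) = 99/260.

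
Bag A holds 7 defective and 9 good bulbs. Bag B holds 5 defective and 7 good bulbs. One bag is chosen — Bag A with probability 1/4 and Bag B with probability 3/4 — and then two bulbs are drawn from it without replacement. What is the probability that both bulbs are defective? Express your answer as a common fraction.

From Bag A: P(both defective) = (7/16)(6/15) = 7/40.
From Bag B: P(both defective) = (5/12)(4/11) = 5/33.
Total probability = (1/4)(7/40) + (3/4)(5/33) = 277/1760.

277/1760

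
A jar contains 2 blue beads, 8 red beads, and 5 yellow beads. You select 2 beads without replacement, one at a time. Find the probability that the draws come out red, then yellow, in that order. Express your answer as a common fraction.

4/21

Multiply the probability of each draw given the previous ones:
P = 8/15 × 5/14 = 40/210 = 4/21.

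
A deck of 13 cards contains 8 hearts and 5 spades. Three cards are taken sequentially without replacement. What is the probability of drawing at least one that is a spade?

115/143

P(no spades) = 8/13 × 7/12 × 6/11 = 336/1716 = 28/143.
P(at least one) = 1 − 28/143 = 115/143.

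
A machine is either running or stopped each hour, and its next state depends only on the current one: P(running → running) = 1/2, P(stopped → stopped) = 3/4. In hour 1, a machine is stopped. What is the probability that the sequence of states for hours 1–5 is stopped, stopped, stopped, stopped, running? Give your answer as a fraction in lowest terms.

Hour 1 is given. For each transition, use the conditional probability from the current state:
P(stopped | stopped) = 3/4; P(stopped | stopped) = 3/4; P(stopped | stopped) = 3/4; P(running | stopped) = 1/4.
P = 3/4 × 3/4 × 3/4 × 1/4 = 27/256.

27/256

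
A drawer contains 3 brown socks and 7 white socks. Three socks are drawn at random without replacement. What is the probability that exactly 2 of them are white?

One ordering (white drawn first) has probability 7/10 × 6/9 × 3/8 = 126/720 = 7/40.
There are C(3,2) = 3 such orderings, each equally likely, so P = 3 × 7/40 = 21/40.

21/40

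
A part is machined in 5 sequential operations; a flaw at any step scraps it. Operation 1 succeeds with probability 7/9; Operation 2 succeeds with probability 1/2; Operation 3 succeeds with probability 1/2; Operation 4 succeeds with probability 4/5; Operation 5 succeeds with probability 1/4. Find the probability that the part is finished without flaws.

The events are sequential, so multiply the conditional probabilities:
P = 7/9 × 1/2 × 1/2 × 4/5 × 1/4 = 28/720 = 7/180.

7/180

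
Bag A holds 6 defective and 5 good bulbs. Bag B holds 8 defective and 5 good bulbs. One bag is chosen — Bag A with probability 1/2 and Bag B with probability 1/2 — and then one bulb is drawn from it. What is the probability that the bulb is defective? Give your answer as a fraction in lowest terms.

From Bag A: P(defective) = 6/11.
From Bag B: P(defective) = 8/13.
Total probability = (1/2)(6/11) + (1/2)(8/13) = 83/143.

83/143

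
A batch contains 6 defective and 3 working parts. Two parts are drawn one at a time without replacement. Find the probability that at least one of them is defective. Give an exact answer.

P(no defective) = 3/9 × 2/8 = 6/72 = 1/12.
P(at least one) = 1 − 1/12 = 11/12.

11/12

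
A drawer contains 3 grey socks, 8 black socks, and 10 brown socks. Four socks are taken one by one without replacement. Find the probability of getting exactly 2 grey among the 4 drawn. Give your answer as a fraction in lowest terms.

51/665

One ordering (grey drawn first) has probability 3/21 × 2/20 × 18/19 × 17/18 = 1836/143640 = 17/1330.
There are C(4,2) = 6 such orderings, each equally likely, so P = 6 × 17/1330 = 51/665.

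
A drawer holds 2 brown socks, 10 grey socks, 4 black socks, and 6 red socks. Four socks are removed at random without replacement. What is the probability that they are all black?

1/7315

P(every draw is black) = 4/22 × 3/21 × 2/20 × 1/19 = 24/175560 = 1/7315.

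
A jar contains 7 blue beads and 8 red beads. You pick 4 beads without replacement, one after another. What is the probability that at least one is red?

P(no red) = 7/15 × 6/14 × 5/13 × 4/12 = 840/32760 = 1/39.
P(at least one) = 1 − 1/39 = 38/39.

38/39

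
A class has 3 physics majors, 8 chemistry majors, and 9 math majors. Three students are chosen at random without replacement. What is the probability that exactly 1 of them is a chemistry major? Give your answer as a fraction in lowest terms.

44/95

One ordering (a chemistry major drawn first) has probability 8/20 × 12/19 × 11/18 = 1056/6840 = 44/285.
There are C(3,1) = 3 such orderings, each equally likely, so P = 3 × 44/285 = 44/95.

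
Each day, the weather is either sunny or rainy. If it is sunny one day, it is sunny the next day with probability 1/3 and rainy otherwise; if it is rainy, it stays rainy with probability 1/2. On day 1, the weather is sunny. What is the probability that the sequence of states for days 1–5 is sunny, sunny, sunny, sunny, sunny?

Day 1 is given. For each transition, use the conditional probability from the current state:
P(sunny | sunny) = 1/3; P(sunny | sunny) = 1/3; P(sunny | sunny) = 1/3; P(sunny | sunny) = 1/3.
P = 1/3 × 1/3 × 1/3 × 1/3 = 1/81.

1/81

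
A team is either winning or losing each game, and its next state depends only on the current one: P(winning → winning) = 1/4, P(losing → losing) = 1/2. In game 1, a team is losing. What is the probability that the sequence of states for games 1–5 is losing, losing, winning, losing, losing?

Game 1 is given. For each transition, use the conditional probability from the current state:
P(losing | losing) = 1/2; P(winning | losing) = 1/2; P(losing | winning) = 3/4; P(losing | losing) = 1/2.
P = 1/2 × 1/2 × 3/4 × 1/2 = 3/32.

3/32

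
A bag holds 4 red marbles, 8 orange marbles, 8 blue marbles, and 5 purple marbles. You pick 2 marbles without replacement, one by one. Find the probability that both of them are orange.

7/75

P = 8/25 × 7/24 = 56/600 = 7/75.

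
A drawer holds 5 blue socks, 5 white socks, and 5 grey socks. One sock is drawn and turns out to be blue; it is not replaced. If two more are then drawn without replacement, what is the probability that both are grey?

With the first sock removed, 5 grey remain out of 14.
P = 5/14 × 4/13 = 20/182 = 10/91.

10/91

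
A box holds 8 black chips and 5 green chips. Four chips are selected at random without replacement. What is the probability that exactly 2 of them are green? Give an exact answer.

56/143

One ordering (green drawn first) has probability 5/13 × 4/12 × 8/11 × 7/10 = 1120/17160 = 28/429.
There are C(4,2) = 6 such orderings, each equally likely, so P = 6 × 28/429 = 56/143.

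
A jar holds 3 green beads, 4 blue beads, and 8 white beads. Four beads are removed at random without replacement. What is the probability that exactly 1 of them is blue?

44/91

One ordering (blue drawn first) has probability 4/15 × 11/14 × 10/13 × 9/12 = 3960/32760 = 11/91.
There are C(4,1) = 4 such orderings, each equally likely, so P = 4 × 11/91 = 44/91.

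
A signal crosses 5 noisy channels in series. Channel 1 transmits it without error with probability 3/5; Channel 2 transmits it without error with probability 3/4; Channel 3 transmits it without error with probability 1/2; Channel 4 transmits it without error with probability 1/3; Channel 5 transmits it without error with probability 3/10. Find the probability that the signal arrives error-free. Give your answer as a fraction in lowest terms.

Each stage is reached only if all earlier stages succeed, so
P = 3/5 × 3/4 × 1/2 × 1/3 × 3/10 = 27/1200 = 9/400.

9/400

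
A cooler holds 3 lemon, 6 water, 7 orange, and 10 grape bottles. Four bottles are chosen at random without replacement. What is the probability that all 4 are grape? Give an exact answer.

21/1495

P(every draw is grape) = 10/26 × 9/25 × 8/24 × 7/23 = 5040/358800 = 21/1495.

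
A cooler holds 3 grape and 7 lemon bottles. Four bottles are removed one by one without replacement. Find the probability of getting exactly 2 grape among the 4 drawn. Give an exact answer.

3/10

One ordering (grape drawn first) has probability 3/10 × 2/9 × 7/8 × 6/7 = 252/5040 = 1/20.
There are C(4,2) = 6 such orderings, each equally likely, so P = 6 × 1/20 = 3/10.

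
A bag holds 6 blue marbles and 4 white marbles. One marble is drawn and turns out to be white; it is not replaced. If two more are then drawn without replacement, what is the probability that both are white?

1/12

After the first draw, 3 of the remaining 9 marbles are white.
P = 3/9 × 2/8 = 6/72 = 1/12.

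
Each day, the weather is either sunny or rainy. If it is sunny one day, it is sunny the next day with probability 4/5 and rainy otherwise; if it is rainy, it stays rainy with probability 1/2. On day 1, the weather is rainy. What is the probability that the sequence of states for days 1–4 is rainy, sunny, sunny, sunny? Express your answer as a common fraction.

Day 1 is given. For each transition, use the conditional probability from the current state:
P(sunny | rainy) = 1/2; P(sunny | sunny) = 4/5; P(sunny | sunny) = 4/5.
P = 1/2 × 4/5 × 4/5 = 16/50 = 8/25.

8/25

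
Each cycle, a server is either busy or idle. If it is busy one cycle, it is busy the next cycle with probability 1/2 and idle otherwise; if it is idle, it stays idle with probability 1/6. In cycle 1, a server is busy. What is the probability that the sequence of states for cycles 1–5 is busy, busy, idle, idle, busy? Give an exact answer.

Cycle 1 is given. For each transition, use the conditional probability from the current state:
P(busy | busy) = 1/2; P(idle | busy) = 1/2; P(idle | idle) = 1/6; P(busy | idle) = 5/6.
P = 1/2 × 1/2 × 1/6 × 5/6 = 5/144.

5/144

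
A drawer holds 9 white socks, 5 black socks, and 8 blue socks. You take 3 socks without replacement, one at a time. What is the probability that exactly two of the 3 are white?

One ordering (white drawn first) has probability 9/22 × 8/21 × 13/20 = 936/9240 = 39/385.
There are C(3,2) = 3 such orderings, each equally likely, so P = 3 × 39/385 = 117/385.

117/385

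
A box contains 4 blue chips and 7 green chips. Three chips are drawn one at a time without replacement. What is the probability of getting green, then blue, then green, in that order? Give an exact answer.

28/165

Chain rule:
P = 7/11 × 4/10 × 6/9 = 168/990 = 28/165.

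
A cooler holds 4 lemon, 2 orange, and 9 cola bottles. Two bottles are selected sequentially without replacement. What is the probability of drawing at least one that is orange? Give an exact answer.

9/35

P(no orange) = 13/15 × 12/14 = 156/210 = 26/35.
P(at least one) = 1 − 26/35 = 9/35.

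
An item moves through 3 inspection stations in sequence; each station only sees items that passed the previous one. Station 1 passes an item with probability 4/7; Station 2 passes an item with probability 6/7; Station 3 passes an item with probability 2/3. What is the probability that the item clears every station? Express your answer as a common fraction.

The events are sequential, so multiply the conditional probabilities:
P = 4/7 × 6/7 × 2/3 = 48/147 = 16/49.

16/49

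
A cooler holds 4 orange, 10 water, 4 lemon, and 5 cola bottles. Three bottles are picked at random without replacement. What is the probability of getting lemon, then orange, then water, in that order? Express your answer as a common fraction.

80/5313

Each draw changes the counts, so multiply the conditional probabilities along the sequence:
P = 4/23 × 4/22 × 10/21 = 160/10626 = 80/5313.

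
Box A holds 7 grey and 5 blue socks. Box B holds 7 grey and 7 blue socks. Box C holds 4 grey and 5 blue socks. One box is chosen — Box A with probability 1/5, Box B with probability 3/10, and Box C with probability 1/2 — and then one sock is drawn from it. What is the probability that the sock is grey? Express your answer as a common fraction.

From Box A: P(grey) = 7/12.
From Box B: P(grey) = 7/14.
From Box C: P(grey) = 4/9.
Total probability = (1/5)(7/12) + (3/10)(7/14) + (1/2)(4/9) = 22/45.

22/45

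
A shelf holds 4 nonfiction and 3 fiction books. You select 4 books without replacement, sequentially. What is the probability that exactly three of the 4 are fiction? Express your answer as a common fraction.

One ordering (fiction drawn first) has probability 3/7 × 2/6 × 1/5 × 4/4 = 24/840 = 1/35.
There are C(4,3) = 4 such orderings, each equally likely, so P = 4 × 1/35 = 4/35.

4/35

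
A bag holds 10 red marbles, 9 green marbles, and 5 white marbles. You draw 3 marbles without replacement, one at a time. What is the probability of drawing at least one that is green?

P(no green) = 15/24 × 14/23 × 13/22 = 2730/12144 = 455/2024.
P(at least one) = 1 − 455/2024 = 1569/2024.

1569/2024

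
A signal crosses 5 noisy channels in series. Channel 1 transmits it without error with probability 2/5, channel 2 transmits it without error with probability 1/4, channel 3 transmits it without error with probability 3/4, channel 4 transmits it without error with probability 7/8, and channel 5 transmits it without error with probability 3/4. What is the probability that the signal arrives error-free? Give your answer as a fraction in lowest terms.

The events are sequential, so multiply the conditional probabilities:
P = 2/5 × 1/4 × 3/4 × 7/8 × 3/4 = 126/2560 = 63/1280.

63/1280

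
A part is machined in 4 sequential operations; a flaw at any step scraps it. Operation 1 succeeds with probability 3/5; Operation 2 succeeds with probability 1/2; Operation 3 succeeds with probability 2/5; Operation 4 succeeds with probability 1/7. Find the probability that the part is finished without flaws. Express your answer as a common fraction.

3/175

The events are sequential, so multiply the conditional probabilities:
P = 3/5 × 1/2 × 2/5 × 1/7 = 6/350 = 3/175.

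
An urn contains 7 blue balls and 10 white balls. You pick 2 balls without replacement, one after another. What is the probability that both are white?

P(every draw is white) = 10/17 × 9/16 = 90/272 = 45/136.

45/136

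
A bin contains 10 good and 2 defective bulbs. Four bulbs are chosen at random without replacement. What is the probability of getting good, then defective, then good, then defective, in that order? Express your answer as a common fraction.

1/66

Multiply the probability of each draw given the previous ones:
P = 10/12 × 2/11 × 9/10 × 1/9 = 180/11880 = 1/66.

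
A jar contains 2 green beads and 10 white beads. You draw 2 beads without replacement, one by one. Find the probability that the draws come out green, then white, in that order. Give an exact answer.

5/33

Each draw changes the counts, so multiply the conditional probabilities along the sequence:
P = 2/12 × 10/11 = 20/132 = 5/33.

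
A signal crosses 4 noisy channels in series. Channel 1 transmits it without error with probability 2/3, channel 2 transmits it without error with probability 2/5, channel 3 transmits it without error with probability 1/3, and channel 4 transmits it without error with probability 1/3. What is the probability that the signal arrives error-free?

The events are sequential, so multiply the conditional probabilities:
P = 2/3 × 2/5 × 1/3 × 1/3 = 4/135.

4/135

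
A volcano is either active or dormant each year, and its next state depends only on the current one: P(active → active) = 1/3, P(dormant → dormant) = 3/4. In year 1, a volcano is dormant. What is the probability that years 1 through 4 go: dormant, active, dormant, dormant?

Year 1 is given. For each transition, use the conditional probability from the current state:
P(active | dormant) = 1/4; P(dormant | active) = 2/3; P(dormant | dormant) = 3/4.
P = 1/4 × 2/3 × 3/4 = 6/48 = 1/8.

1/8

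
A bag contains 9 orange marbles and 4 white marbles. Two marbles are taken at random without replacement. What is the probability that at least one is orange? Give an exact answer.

P(no orange) = 4/13 × 3/12 = 12/156 = 1/13.
P(at least one) = 1 − 1/13 = 12/13.

12/13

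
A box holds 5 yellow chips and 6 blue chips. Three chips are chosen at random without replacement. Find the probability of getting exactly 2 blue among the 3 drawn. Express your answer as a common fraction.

One ordering (blue drawn first) has probability 6/11 × 5/10 × 5/9 = 150/990 = 5/33.
There are C(3,2) = 3 such orderings, each equally likely, so P = 3 × 5/33 = 5/11.

5/11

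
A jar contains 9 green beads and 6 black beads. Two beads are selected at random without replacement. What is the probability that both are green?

P(all green) = 9/15 × 8/14 = 72/210 = 12/35.

12/35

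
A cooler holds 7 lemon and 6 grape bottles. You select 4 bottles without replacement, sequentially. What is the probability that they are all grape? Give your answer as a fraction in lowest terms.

3/143

P(all grape) = 6/13 × 5/12 × 4/11 × 3/10 = 360/17160 = 3/143.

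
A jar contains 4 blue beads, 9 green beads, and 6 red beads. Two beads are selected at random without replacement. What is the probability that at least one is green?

P(no green) = 10/19 × 9/18 = 90/342 = 5/19.
P(at least one) = 1 − 5/19 = 14/19.

14/19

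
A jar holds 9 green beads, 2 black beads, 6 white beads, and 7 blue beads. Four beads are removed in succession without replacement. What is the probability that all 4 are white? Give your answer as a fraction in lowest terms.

5/3542

P(every draw is white) = 6/24 × 5/23 × 4/22 × 3/21 = 360/255024 = 5/3542.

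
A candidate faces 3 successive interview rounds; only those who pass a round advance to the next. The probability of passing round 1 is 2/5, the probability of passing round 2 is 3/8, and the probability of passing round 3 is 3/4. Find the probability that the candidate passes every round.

Multiplying along the chain,
P = 2/5 × 3/8 × 3/4 = 18/160 = 9/80.

9/80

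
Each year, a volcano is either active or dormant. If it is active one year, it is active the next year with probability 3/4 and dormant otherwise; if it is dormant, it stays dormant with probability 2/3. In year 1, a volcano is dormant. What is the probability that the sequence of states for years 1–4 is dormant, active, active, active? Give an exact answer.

Year 1 is given. For each transition, use the conditional probability from the current state:
P(active | dormant) = 1/3; P(active | active) = 3/4; P(active | active) = 3/4.
P = 1/3 × 3/4 × 3/4 = 9/48 = 3/16.

3/16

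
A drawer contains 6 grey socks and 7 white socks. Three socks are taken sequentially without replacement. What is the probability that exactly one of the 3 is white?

105/286

One ordering (white drawn first) has probability 7/13 × 6/12 × 5/11 = 210/1716 = 35/286.
There are C(3,1) = 3 such orderings, each equally likely, so P = 3 × 35/286 = 105/286.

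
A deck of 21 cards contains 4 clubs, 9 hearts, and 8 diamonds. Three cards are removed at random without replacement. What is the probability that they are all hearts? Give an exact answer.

6/95

P(all hearts) = 9/21 × 8/20 × 7/19 = 504/7980 = 6/95.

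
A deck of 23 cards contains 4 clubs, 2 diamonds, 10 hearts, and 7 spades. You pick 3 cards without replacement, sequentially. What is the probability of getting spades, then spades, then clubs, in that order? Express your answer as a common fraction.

4/253

Each draw changes the counts, so multiply the conditional probabilities along the sequence:
P = 7/23 × 6/22 × 4/21 = 168/10626 = 4/253.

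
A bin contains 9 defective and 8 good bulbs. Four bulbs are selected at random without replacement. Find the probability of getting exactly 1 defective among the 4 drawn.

18/85

One ordering (defective drawn first) has probability 9/17 × 8/16 × 7/15 × 6/14 = 3024/57120 = 9/170.
There are C(4,1) = 4 such orderings, each equally likely, so P = 4 × 9/170 = 18/85.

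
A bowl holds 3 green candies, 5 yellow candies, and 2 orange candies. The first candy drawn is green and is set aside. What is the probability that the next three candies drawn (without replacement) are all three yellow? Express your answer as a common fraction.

5/42

After the first draw, 5 of the remaining 9 candies are yellow.
P = 5/9 × 4/8 × 3/7 = 60/504 = 5/42.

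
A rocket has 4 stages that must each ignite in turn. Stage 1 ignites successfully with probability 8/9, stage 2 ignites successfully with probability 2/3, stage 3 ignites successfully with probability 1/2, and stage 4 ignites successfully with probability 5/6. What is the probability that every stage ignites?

20/81

The events are sequential, so multiply the conditional probabilities:
P = 8/9 × 2/3 × 1/2 × 5/6 = 80/324 = 20/81.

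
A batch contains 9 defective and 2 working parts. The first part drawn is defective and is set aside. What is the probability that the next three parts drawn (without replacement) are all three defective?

7/15

With the first part removed, 8 defective remain out of 10.
P = 8/10 × 7/9 × 6/8 = 336/720 = 7/15.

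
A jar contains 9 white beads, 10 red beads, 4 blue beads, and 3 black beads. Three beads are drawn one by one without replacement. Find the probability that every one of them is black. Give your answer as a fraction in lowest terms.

P(all black) = 3/26 × 2/25 × 1/24 = 6/15600 = 1/2600.

1/2600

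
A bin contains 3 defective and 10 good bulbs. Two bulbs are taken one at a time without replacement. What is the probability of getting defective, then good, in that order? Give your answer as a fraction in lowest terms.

5/26

Each draw changes the counts, so multiply the conditional probabilities along the sequence:
P = 3/13 × 10/12 = 30/156 = 5/26.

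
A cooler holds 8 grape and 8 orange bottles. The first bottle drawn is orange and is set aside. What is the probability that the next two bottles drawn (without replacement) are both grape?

With the first bottle removed, 8 grape remain out of 15.
P = 8/15 × 7/14 = 56/210 = 4/15.

4/15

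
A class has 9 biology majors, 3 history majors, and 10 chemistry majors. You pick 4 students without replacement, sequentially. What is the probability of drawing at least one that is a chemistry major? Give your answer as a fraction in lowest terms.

124/133

P(no chemistry majors) = 12/22 × 11/21 × 10/20 × 9/19 = 11880/175560 = 9/133.
P(at least one) = 1 − 9/133 = 124/133.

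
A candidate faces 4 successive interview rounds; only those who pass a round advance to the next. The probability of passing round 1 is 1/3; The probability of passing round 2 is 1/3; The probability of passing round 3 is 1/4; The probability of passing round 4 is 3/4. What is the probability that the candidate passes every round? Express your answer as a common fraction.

1/48

The events are sequential, so multiply the conditional probabilities:
P = 1/3 × 1/3 × 1/4 × 3/4 = 3/144 = 1/48.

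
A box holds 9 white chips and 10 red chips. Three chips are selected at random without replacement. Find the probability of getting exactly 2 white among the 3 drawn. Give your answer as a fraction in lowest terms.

120/323

One ordering (white drawn first) has probability 9/19 × 8/18 × 10/17 = 720/5814 = 40/323.
There are C(3,2) = 3 such orderings, each equally likely, so P = 3 × 40/323 = 120/323.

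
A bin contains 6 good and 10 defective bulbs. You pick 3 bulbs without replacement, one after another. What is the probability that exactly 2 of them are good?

One ordering (good drawn first) has probability 6/16 × 5/15 × 10/14 = 300/3360 = 5/56.
There are C(3,2) = 3 such orderings, each equally likely, so P = 3 × 5/56 = 15/56.

15/56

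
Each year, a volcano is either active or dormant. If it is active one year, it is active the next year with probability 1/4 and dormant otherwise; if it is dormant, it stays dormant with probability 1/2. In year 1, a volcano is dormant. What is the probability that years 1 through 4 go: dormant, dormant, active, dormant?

Year 1 is given. For each transition, use the conditional probability from the current state:
P(dormant | dormant) = 1/2; P(active | dormant) = 1/2; P(dormant | active) = 3/4.
P = 1/2 × 1/2 × 3/4 = 3/16.

3/16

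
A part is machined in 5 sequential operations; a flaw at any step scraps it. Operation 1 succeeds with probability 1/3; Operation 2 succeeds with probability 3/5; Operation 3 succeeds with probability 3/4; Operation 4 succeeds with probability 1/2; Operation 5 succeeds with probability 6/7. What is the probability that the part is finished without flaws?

Multiplying along the chain,
P = 1/3 × 3/5 × 3/4 × 1/2 × 6/7 = 54/840 = 9/140.

9/140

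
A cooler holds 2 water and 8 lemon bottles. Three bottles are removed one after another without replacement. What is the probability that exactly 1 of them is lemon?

1/15

One ordering (lemon drawn first) has probability 8/10 × 2/9 × 1/8 = 16/720 = 1/45.
There are C(3,1) = 3 such orderings, each equally likely, so P = 3 × 1/45 = 1/15.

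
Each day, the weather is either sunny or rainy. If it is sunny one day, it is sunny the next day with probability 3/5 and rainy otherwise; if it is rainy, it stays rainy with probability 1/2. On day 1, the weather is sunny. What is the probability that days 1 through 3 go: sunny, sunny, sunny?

9/25

Day 1 is given. For each transition, use the conditional probability from the current state:
P(sunny | sunny) = 3/5; P(sunny | sunny) = 3/5.
P = 3/5 × 3/5 = 9/25.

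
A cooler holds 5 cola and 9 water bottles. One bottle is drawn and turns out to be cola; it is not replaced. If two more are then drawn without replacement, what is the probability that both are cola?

1/13

After the first draw, 4 of the remaining 13 bottles are cola.
P = 4/13 × 3/12 = 12/156 = 1/13.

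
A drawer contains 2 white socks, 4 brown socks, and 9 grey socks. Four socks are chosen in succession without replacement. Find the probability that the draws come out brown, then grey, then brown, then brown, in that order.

3/455

Each draw changes the counts, so multiply the conditional probabilities along the sequence:
P = 4/15 × 9/14 × 3/13 × 2/12 = 216/32760 = 3/455.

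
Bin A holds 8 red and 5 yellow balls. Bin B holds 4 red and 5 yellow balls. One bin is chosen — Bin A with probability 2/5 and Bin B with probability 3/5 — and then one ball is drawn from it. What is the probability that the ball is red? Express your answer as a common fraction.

From Bin A: P(red) = 8/13.
From Bin B: P(red) = 4/9.
Total probability = (2/5)(8/13) + (3/5)(4/9) = 20/39.

20/39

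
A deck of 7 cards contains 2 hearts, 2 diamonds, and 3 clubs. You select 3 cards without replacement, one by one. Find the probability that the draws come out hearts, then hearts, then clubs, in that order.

1/35

Each draw changes the counts, so multiply the conditional probabilities along the sequence:
P = 2/7 × 1/6 × 3/5 = 6/210 = 1/35.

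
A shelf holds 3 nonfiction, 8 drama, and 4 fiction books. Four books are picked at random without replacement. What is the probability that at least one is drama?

P(no drama) = 7/15 × 6/14 × 5/13 × 4/12 = 840/32760 = 1/39.
P(at least one) = 1 − 1/39 = 38/39.

38/39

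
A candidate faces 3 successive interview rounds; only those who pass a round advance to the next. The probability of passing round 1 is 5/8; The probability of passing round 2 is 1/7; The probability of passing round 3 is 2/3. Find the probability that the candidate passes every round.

The events are sequential, so multiply the conditional probabilities:
P = 5/8 × 1/7 × 2/3 = 10/168 = 5/84.

5/84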